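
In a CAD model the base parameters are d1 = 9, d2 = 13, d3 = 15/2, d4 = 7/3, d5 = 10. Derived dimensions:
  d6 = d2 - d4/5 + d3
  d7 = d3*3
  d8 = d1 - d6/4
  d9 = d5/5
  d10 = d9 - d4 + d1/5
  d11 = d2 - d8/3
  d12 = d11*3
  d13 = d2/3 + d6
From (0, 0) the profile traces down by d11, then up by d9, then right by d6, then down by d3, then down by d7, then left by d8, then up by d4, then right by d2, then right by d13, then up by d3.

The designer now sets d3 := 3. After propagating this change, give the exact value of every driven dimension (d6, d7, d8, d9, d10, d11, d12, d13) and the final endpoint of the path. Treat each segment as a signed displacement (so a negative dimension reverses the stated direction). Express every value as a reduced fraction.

d6 = 233/15
d7 = 9
d8 = 307/60
d9 = 2
d10 = 22/15
d11 = 2033/180
d12 = 2033/60
d13 = 298/15
endpoint = (2597/60, -2873/180)

Apply edit: d3 := 3
  d6 = d2 - d4/5 + d3 = 233/15
  d7 = d3*3 = 9
  d8 = d1 - d6/4 = 307/60
  d9 = d5/5 = 2
  d10 = d9 - d4 + d1/5 = 22/15
  d11 = d2 - d8/3 = 2033/180
  d12 = d11*3 = 2033/60
  d13 = d2/3 + d6 = 298/15
Walk from origin (0, 0):
  seg 1: down by d11 = 2033/180 → (0, -2033/180)
  seg 2: up by d9 = 2 → (0, -1673/180)
  seg 3: right by d6 = 233/15 → (233/15, -1673/180)
  seg 4: down by d3 = 3 → (233/15, -2213/180)
  seg 5: down by d7 = 9 → (233/15, -3833/180)
  seg 6: left by d8 = 307/60 → (125/12, -3833/180)
  seg 7: up by d4 = 7/3 → (125/12, -3413/180)
  seg 8: right by d2 = 13 → (281/12, -3413/180)
  seg 9: right by d13 = 298/15 → (2597/60, -3413/180)
  seg 10: up by d3 = 3 → (2597/60, -2873/180)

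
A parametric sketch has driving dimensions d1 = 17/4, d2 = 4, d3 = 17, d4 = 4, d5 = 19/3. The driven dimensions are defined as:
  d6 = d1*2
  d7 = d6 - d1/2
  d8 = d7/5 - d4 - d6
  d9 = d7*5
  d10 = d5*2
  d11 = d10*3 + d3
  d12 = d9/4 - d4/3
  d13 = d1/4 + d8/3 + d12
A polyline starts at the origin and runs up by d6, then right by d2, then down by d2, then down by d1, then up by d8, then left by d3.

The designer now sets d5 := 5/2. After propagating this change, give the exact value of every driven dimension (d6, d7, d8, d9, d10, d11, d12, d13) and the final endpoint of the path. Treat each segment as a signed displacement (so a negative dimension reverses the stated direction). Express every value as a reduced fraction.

d6 = 17/2
d7 = 51/8
d8 = -449/40
d9 = 255/8
d10 = 5
d11 = 32
d12 = 637/96
d13 = 633/160
endpoint = (-13, -439/40)

Apply edit: d5 := 5/2
  d6 = d1*2 = 17/2
  d7 = d6 - d1/2 = 51/8
  d8 = d7/5 - d4 - d6 = -449/40
  d9 = d7*5 = 255/8
  d10 = d5*2 = 5
  d11 = d10*3 + d3 = 32
  d12 = d9/4 - d4/3 = 637/96
  d13 = d1/4 + d8/3 + d12 = 633/160
Walk from origin (0, 0):
  seg 1: up by d6 = 17/2 → (0, 17/2)
  seg 2: right by d2 = 4 → (4, 17/2)
  seg 3: down by d2 = 4 → (4, 9/2)
  seg 4: down by d1 = 17/4 → (4, 1/4)
  seg 5: up by d8 = -449/40 → (4, -439/40)
  seg 6: left by d3 = 17 → (-13, -439/40)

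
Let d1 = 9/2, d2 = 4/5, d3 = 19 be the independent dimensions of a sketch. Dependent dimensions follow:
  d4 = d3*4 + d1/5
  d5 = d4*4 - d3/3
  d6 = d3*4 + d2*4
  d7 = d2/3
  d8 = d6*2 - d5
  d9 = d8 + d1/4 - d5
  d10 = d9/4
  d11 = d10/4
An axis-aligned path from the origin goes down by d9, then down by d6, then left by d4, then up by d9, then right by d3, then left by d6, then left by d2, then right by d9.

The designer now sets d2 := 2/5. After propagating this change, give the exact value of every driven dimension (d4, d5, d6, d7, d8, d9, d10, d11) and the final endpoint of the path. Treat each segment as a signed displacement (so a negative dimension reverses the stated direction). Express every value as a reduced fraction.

Apply edit: d2 := 2/5
  d4 = d3*4 + d1/5 = 769/10
  d5 = d4*4 - d3/3 = 4519/15
  d6 = d3*4 + d2*4 = 388/5
  d7 = d2/3 = 2/15
  d8 = d6*2 - d5 = -2191/15
  d9 = d8 + d1/4 - d5 = -10709/24
  d10 = d9/4 = -10709/96
  d11 = d10/4 = -10709/384
Walk from origin (0, 0):
  seg 1: down by d9 = -10709/24 → (0, 10709/24)
  seg 2: down by d6 = 388/5 → (0, 44233/120)
  seg 3: left by d4 = 769/10 → (-769/10, 44233/120)
  seg 4: up by d9 = -10709/24 → (-769/10, -388/5)
  seg 5: right by d3 = 19 → (-579/10, -388/5)
  seg 6: left by d6 = 388/5 → (-271/2, -388/5)
  seg 7: left by d2 = 2/5 → (-1359/10, -388/5)
  seg 8: right by d9 = -10709/24 → (-69853/120, -388/5)

d4 = 769/10
d5 = 4519/15
d6 = 388/5
d7 = 2/15
d8 = -2191/15
d9 = -10709/24
d10 = -10709/96
d11 = -10709/384
endpoint = (-69853/120, -388/5)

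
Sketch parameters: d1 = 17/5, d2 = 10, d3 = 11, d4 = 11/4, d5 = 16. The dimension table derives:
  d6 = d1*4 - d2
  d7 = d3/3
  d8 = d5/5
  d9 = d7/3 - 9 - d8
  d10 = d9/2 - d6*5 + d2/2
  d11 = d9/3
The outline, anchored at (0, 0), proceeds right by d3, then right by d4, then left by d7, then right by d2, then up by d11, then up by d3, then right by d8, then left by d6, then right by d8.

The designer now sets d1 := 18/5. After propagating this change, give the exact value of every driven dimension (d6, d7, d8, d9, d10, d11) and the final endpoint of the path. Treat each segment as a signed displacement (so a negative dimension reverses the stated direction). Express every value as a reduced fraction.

Apply edit: d1 := 18/5
  d6 = d1*4 - d2 = 22/5
  d7 = d3/3 = 11/3
  d8 = d5/5 = 16/5
  d9 = d7/3 - 9 - d8 = -494/45
  d10 = d9/2 - d6*5 + d2/2 = -1012/45
  d11 = d9/3 = -494/135
Walk from origin (0, 0):
  seg 1: right by d3 = 11 → (11, 0)
  seg 2: right by d4 = 11/4 → (55/4, 0)
  seg 3: left by d7 = 11/3 → (121/12, 0)
  seg 4: right by d2 = 10 → (241/12, 0)
  seg 5: up by d11 = -494/135 → (241/12, -494/135)
  seg 6: up by d3 = 11 → (241/12, 991/135)
  seg 7: right by d8 = 16/5 → (1397/60, 991/135)
  seg 8: left by d6 = 22/5 → (1133/60, 991/135)
  seg 9: right by d8 = 16/5 → (265/12, 991/135)

d6 = 22/5
d7 = 11/3
d8 = 16/5
d9 = -494/45
d10 = -1012/45
d11 = -494/135
endpoint = (265/12, 991/135)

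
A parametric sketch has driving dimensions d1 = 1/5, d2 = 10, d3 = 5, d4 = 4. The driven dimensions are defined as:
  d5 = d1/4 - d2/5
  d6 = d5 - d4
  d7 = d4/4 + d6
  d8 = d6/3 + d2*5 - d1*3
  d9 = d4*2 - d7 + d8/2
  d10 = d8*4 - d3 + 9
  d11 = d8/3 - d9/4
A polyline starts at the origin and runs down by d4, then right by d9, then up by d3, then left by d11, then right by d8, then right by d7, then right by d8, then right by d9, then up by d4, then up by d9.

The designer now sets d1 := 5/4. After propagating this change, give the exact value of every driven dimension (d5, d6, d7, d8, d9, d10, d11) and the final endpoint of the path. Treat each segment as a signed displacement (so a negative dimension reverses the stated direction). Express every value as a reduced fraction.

d5 = -27/16
d6 = -91/16
d7 = -75/16
d8 = 2129/48
d9 = 3347/96
d10 = 2177/12
d11 = 6991/1152
endpoint = (170129/1152, 3827/96)

Apply edit: d1 := 5/4
  d5 = d1/4 - d2/5 = -27/16
  d6 = d5 - d4 = -91/16
  d7 = d4/4 + d6 = -75/16
  d8 = d6/3 + d2*5 - d1*3 = 2129/48
  d9 = d4*2 - d7 + d8/2 = 3347/96
  d10 = d8*4 - d3 + 9 = 2177/12
  d11 = d8/3 - d9/4 = 6991/1152
Walk from origin (0, 0):
  seg 1: down by d4 = 4 → (0, -4)
  seg 2: right by d9 = 3347/96 → (3347/96, -4)
  seg 3: up by d3 = 5 → (3347/96, 1)
  seg 4: left by d11 = 6991/1152 → (33173/1152, 1)
  seg 5: right by d8 = 2129/48 → (84269/1152, 1)
  seg 6: right by d7 = -75/16 → (78869/1152, 1)
  seg 7: right by d8 = 2129/48 → (129965/1152, 1)
  seg 8: right by d9 = 3347/96 → (170129/1152, 1)
  seg 9: up by d4 = 4 → (170129/1152, 5)
  seg 10: up by d9 = 3347/96 → (170129/1152, 3827/96)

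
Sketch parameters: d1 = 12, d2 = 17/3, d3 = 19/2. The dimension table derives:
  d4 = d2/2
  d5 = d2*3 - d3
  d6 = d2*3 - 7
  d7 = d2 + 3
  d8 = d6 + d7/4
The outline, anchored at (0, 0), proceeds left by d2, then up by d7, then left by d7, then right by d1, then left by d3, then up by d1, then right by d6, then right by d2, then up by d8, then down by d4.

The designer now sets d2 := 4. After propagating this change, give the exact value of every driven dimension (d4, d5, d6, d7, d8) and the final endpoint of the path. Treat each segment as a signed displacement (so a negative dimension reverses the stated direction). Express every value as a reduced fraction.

Apply edit: d2 := 4
  d4 = d2/2 = 2
  d5 = d2*3 - d3 = 5/2
  d6 = d2*3 - 7 = 5
  d7 = d2 + 3 = 7
  d8 = d6 + d7/4 = 27/4
Walk from origin (0, 0):
  seg 1: left by d2 = 4 → (-4, 0)
  seg 2: up by d7 = 7 → (-4, 7)
  seg 3: left by d7 = 7 → (-11, 7)
  seg 4: right by d1 = 12 → (1, 7)
  seg 5: left by d3 = 19/2 → (-17/2, 7)
  seg 6: up by d1 = 12 → (-17/2, 19)
  seg 7: right by d6 = 5 → (-7/2, 19)
  seg 8: right by d2 = 4 → (1/2, 19)
  seg 9: up by d8 = 27/4 → (1/2, 103/4)
  seg 10: down by d4 = 2 → (1/2, 95/4)

d4 = 2
d5 = 5/2
d6 = 5
d7 = 7
d8 = 27/4
endpoint = (1/2, 95/4)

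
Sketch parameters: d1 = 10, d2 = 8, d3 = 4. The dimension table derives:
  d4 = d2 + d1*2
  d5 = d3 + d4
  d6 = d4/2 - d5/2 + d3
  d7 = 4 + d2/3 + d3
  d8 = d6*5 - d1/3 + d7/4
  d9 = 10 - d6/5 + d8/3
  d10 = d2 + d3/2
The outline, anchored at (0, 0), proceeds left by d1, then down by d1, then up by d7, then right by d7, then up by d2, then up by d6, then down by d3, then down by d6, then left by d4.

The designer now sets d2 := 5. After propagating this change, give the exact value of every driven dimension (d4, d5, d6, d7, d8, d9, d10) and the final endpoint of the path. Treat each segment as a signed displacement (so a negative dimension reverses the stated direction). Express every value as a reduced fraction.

d4 = 25
d5 = 29
d6 = 2
d7 = 29/3
d8 = 109/12
d9 = 2273/180
d10 = 7
endpoint = (-76/3, 2/3)

Apply edit: d2 := 5
  d4 = d2 + d1*2 = 25
  d5 = d3 + d4 = 29
  d6 = d4/2 - d5/2 + d3 = 2
  d7 = 4 + d2/3 + d3 = 29/3
  d8 = d6*5 - d1/3 + d7/4 = 109/12
  d9 = 10 - d6/5 + d8/3 = 2273/180
  d10 = d2 + d3/2 = 7
Walk from origin (0, 0):
  seg 1: left by d1 = 10 → (-10, 0)
  seg 2: down by d1 = 10 → (-10, -10)
  seg 3: up by d7 = 29/3 → (-10, -1/3)
  seg 4: right by d7 = 29/3 → (-1/3, -1/3)
  seg 5: up by d2 = 5 → (-1/3, 14/3)
  seg 6: up by d6 = 2 → (-1/3, 20/3)
  seg 7: down by d3 = 4 → (-1/3, 8/3)
  seg 8: down by d6 = 2 → (-1/3, 2/3)
  seg 9: left by d4 = 25 → (-76/3, 2/3)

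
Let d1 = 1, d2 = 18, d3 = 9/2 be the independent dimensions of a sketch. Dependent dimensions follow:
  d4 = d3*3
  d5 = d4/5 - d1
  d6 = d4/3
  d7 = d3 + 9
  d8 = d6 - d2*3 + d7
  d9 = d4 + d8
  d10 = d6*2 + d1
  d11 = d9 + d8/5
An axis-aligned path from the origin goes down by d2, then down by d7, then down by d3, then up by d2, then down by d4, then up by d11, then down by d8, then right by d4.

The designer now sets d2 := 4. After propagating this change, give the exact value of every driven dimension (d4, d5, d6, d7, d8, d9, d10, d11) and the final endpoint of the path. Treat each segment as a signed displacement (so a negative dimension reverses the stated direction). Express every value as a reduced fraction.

d4 = 27/2
d5 = 17/10
d6 = 9/2
d7 = 27/2
d8 = 6
d9 = 39/2
d10 = 10
d11 = 207/10
endpoint = (27/2, -84/5)

Apply edit: d2 := 4
  d4 = d3*3 = 27/2
  d5 = d4/5 - d1 = 17/10
  d6 = d4/3 = 9/2
  d7 = d3 + 9 = 27/2
  d8 = d6 - d2*3 + d7 = 6
  d9 = d4 + d8 = 39/2
  d10 = d6*2 + d1 = 10
  d11 = d9 + d8/5 = 207/10
Walk from origin (0, 0):
  seg 1: down by d2 = 4 → (0, -4)
  seg 2: down by d7 = 27/2 → (0, -35/2)
  seg 3: down by d3 = 9/2 → (0, -22)
  seg 4: up by d2 = 4 → (0, -18)
  seg 5: down by d4 = 27/2 → (0, -63/2)
  seg 6: up by d11 = 207/10 → (0, -54/5)
  seg 7: down by d8 = 6 → (0, -84/5)
  seg 8: right by d4 = 27/2 → (27/2, -84/5)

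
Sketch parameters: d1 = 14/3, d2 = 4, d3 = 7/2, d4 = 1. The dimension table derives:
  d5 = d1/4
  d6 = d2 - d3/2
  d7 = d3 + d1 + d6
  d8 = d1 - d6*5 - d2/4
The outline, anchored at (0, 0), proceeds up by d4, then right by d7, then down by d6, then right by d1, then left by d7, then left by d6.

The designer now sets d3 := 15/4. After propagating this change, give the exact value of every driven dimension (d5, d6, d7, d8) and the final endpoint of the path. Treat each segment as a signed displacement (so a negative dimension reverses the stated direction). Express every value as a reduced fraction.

d5 = 7/6
d6 = 17/8
d7 = 253/24
d8 = -167/24
endpoint = (61/24, -9/8)

Apply edit: d3 := 15/4
  d5 = d1/4 = 7/6
  d6 = d2 - d3/2 = 17/8
  d7 = d3 + d1 + d6 = 253/24
  d8 = d1 - d6*5 - d2/4 = -167/24
Walk from origin (0, 0):
  seg 1: up by d4 = 1 → (0, 1)
  seg 2: right by d7 = 253/24 → (253/24, 1)
  seg 3: down by d6 = 17/8 → (253/24, -9/8)
  seg 4: right by d1 = 14/3 → (365/24, -9/8)
  seg 5: left by d7 = 253/24 → (14/3, -9/8)
  seg 6: left by d6 = 17/8 → (61/24, -9/8)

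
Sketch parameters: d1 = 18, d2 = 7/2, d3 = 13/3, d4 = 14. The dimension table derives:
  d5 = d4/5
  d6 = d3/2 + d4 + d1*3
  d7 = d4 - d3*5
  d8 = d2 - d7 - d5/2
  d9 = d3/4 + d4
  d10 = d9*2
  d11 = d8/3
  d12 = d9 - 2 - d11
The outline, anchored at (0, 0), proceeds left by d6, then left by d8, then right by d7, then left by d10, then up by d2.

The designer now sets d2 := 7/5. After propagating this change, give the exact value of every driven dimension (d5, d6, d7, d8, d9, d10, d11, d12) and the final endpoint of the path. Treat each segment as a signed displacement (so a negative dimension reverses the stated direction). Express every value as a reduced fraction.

d5 = 14/5
d6 = 421/6
d7 = -23/3
d8 = 23/3
d9 = 181/12
d10 = 181/6
d11 = 23/9
d12 = 379/36
endpoint = (-347/3, 7/5)

Apply edit: d2 := 7/5
  d5 = d4/5 = 14/5
  d6 = d3/2 + d4 + d1*3 = 421/6
  d7 = d4 - d3*5 = -23/3
  d8 = d2 - d7 - d5/2 = 23/3
  d9 = d3/4 + d4 = 181/12
  d10 = d9*2 = 181/6
  d11 = d8/3 = 23/9
  d12 = d9 - 2 - d11 = 379/36
Walk from origin (0, 0):
  seg 1: left by d6 = 421/6 → (-421/6, 0)
  seg 2: left by d8 = 23/3 → (-467/6, 0)
  seg 3: right by d7 = -23/3 → (-171/2, 0)
  seg 4: left by d10 = 181/6 → (-347/3, 0)
  seg 5: up by d2 = 7/5 → (-347/3, 7/5)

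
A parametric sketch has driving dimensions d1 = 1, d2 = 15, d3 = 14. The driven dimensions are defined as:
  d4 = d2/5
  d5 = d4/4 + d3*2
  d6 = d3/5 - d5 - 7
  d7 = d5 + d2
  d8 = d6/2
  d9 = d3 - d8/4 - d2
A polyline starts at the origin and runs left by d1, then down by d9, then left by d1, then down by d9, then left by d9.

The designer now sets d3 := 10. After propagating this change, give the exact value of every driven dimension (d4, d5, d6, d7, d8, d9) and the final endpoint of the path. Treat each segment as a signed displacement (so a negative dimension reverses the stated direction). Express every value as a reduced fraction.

Apply edit: d3 := 10
  d4 = d2/5 = 3
  d5 = d4/4 + d3*2 = 83/4
  d6 = d3/5 - d5 - 7 = -103/4
  d7 = d5 + d2 = 143/4
  d8 = d6/2 = -103/8
  d9 = d3 - d8/4 - d2 = -57/32
Walk from origin (0, 0):
  seg 1: left by d1 = 1 → (-1, 0)
  seg 2: down by d9 = -57/32 → (-1, 57/32)
  seg 3: left by d1 = 1 → (-2, 57/32)
  seg 4: down by d9 = -57/32 → (-2, 57/16)
  seg 5: left by d9 = -57/32 → (-7/32, 57/16)

d4 = 3
d5 = 83/4
d6 = -103/4
d7 = 143/4
d8 = -103/8
d9 = -57/32
endpoint = (-7/32, 57/16)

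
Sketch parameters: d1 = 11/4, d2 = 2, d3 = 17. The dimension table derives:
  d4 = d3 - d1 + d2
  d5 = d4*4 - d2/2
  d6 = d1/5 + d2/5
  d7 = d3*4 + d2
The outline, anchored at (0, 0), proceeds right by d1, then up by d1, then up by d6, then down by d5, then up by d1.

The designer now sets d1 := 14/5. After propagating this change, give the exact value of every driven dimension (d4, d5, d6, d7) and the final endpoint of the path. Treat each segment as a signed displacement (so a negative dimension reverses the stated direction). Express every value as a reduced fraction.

Apply edit: d1 := 14/5
  d4 = d3 - d1 + d2 = 81/5
  d5 = d4*4 - d2/2 = 319/5
  d6 = d1/5 + d2/5 = 24/25
  d7 = d3*4 + d2 = 70
Walk from origin (0, 0):
  seg 1: right by d1 = 14/5 → (14/5, 0)
  seg 2: up by d1 = 14/5 → (14/5, 14/5)
  seg 3: up by d6 = 24/25 → (14/5, 94/25)
  seg 4: down by d5 = 319/5 → (14/5, -1501/25)
  seg 5: up by d1 = 14/5 → (14/5, -1431/25)

d4 = 81/5
d5 = 319/5
d6 = 24/25
d7 = 70
endpoint = (14/5, -1431/25)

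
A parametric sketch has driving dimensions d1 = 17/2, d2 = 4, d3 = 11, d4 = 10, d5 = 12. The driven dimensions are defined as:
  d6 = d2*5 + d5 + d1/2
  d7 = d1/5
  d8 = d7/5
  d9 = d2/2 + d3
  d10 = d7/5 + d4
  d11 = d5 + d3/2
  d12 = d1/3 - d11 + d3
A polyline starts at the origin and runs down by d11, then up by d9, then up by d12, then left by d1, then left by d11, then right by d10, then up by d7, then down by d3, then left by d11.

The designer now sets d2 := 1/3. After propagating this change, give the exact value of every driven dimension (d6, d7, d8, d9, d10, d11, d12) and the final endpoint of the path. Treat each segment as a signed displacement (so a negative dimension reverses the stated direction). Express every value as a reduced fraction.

d6 = 215/12
d7 = 17/10
d8 = 17/50
d9 = 67/6
d10 = 517/50
d11 = 35/2
d12 = -11/3
endpoint = (-829/25, -193/10)

Apply edit: d2 := 1/3
  d6 = d2*5 + d5 + d1/2 = 215/12
  d7 = d1/5 = 17/10
  d8 = d7/5 = 17/50
  d9 = d2/2 + d3 = 67/6
  d10 = d7/5 + d4 = 517/50
  d11 = d5 + d3/2 = 35/2
  d12 = d1/3 - d11 + d3 = -11/3
Walk from origin (0, 0):
  seg 1: down by d11 = 35/2 → (0, -35/2)
  seg 2: up by d9 = 67/6 → (0, -19/3)
  seg 3: up by d12 = -11/3 → (0, -10)
  seg 4: left by d1 = 17/2 → (-17/2, -10)
  seg 5: left by d11 = 35/2 → (-26, -10)
  seg 6: right by d10 = 517/50 → (-783/50, -10)
  seg 7: up by d7 = 17/10 → (-783/50, -83/10)
  seg 8: down by d3 = 11 → (-783/50, -193/10)
  seg 9: left by d11 = 35/2 → (-829/25, -193/10)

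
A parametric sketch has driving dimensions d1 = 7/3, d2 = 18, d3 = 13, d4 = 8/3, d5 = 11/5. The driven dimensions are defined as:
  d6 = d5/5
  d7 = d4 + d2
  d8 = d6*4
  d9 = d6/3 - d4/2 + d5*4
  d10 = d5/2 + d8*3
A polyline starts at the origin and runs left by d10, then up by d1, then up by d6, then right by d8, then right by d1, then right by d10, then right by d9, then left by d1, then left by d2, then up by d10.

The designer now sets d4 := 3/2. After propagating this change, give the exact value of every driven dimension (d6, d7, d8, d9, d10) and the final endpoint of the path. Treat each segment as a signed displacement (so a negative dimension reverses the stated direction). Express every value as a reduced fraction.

Apply edit: d4 := 3/2
  d6 = d5/5 = 11/25
  d7 = d4 + d2 = 39/2
  d8 = d6*4 = 44/25
  d9 = d6/3 - d4/2 + d5*4 = 2459/300
  d10 = d5/2 + d8*3 = 319/50
Walk from origin (0, 0):
  seg 1: left by d10 = 319/50 → (-319/50, 0)
  seg 2: up by d1 = 7/3 → (-319/50, 7/3)
  seg 3: up by d6 = 11/25 → (-319/50, 208/75)
  seg 4: right by d8 = 44/25 → (-231/50, 208/75)
  seg 5: right by d1 = 7/3 → (-343/150, 208/75)
  seg 6: right by d10 = 319/50 → (307/75, 208/75)
  seg 7: right by d9 = 2459/300 → (1229/100, 208/75)
  seg 8: left by d1 = 7/3 → (2987/300, 208/75)
  seg 9: left by d2 = 18 → (-2413/300, 208/75)
  seg 10: up by d10 = 319/50 → (-2413/300, 1373/150)

d6 = 11/25
d7 = 39/2
d8 = 44/25
d9 = 2459/300
d10 = 319/50
endpoint = (-2413/300, 1373/150)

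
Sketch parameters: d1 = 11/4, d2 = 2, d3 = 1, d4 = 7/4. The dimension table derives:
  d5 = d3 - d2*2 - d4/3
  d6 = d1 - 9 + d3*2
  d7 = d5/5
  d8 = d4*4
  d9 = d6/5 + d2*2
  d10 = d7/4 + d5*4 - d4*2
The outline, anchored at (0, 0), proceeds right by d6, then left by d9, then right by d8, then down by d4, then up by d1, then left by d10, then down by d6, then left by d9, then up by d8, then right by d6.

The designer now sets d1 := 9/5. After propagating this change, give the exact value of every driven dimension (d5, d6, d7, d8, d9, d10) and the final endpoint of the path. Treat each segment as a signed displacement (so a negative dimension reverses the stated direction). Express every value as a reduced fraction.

d5 = -43/12
d6 = -26/5
d7 = -43/60
d8 = 7
d9 = 74/25
d10 = -1441/80
endpoint = (3477/400, 49/4)

Apply edit: d1 := 9/5
  d5 = d3 - d2*2 - d4/3 = -43/12
  d6 = d1 - 9 + d3*2 = -26/5
  d7 = d5/5 = -43/60
  d8 = d4*4 = 7
  d9 = d6/5 + d2*2 = 74/25
  d10 = d7/4 + d5*4 - d4*2 = -1441/80
Walk from origin (0, 0):
  seg 1: right by d6 = -26/5 → (-26/5, 0)
  seg 2: left by d9 = 74/25 → (-204/25, 0)
  seg 3: right by d8 = 7 → (-29/25, 0)
  seg 4: down by d4 = 7/4 → (-29/25, -7/4)
  seg 5: up by d1 = 9/5 → (-29/25, 1/20)
  seg 6: left by d10 = -1441/80 → (6741/400, 1/20)
  seg 7: down by d6 = -26/5 → (6741/400, 21/4)
  seg 8: left by d9 = 74/25 → (5557/400, 21/4)
  seg 9: up by d8 = 7 → (5557/400, 49/4)
  seg 10: right by d6 = -26/5 → (3477/400, 49/4)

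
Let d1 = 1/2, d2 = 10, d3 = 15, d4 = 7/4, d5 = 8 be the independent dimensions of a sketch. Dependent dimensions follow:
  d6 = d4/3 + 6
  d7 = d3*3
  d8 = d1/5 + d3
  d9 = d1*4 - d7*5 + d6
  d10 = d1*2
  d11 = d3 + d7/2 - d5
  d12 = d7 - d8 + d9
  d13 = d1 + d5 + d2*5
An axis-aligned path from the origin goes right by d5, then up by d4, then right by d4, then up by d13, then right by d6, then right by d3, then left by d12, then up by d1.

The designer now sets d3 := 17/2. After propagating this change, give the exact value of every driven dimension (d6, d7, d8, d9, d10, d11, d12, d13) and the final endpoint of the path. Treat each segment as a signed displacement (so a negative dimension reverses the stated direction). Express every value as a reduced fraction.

d6 = 79/12
d7 = 51/2
d8 = 43/5
d9 = -1427/12
d10 = 1
d11 = 53/4
d12 = -6121/60
d13 = 117/2
endpoint = (2537/20, 243/4)

Apply edit: d3 := 17/2
  d6 = d4/3 + 6 = 79/12
  d7 = d3*3 = 51/2
  d8 = d1/5 + d3 = 43/5
  d9 = d1*4 - d7*5 + d6 = -1427/12
  d10 = d1*2 = 1
  d11 = d3 + d7/2 - d5 = 53/4
  d12 = d7 - d8 + d9 = -6121/60
  d13 = d1 + d5 + d2*5 = 117/2
Walk from origin (0, 0):
  seg 1: right by d5 = 8 → (8, 0)
  seg 2: up by d4 = 7/4 → (8, 7/4)
  seg 3: right by d4 = 7/4 → (39/4, 7/4)
  seg 4: up by d13 = 117/2 → (39/4, 241/4)
  seg 5: right by d6 = 79/12 → (49/3, 241/4)
  seg 6: right by d3 = 17/2 → (149/6, 241/4)
  seg 7: left by d12 = -6121/60 → (2537/20, 241/4)
  seg 8: up by d1 = 1/2 → (2537/20, 243/4)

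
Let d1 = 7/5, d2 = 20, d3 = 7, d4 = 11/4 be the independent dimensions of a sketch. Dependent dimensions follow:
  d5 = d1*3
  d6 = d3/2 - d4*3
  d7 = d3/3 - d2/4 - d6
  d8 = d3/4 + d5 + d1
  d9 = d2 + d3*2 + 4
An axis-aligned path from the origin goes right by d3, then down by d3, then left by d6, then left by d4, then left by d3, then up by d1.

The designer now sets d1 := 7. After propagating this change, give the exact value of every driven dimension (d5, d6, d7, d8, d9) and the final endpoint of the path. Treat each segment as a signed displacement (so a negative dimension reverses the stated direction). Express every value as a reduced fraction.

d5 = 21
d6 = -19/4
d7 = 25/12
d8 = 119/4
d9 = 38
endpoint = (2, 0)

Apply edit: d1 := 7
  d5 = d1*3 = 21
  d6 = d3/2 - d4*3 = -19/4
  d7 = d3/3 - d2/4 - d6 = 25/12
  d8 = d3/4 + d5 + d1 = 119/4
  d9 = d2 + d3*2 + 4 = 38
Walk from origin (0, 0):
  seg 1: right by d3 = 7 → (7, 0)
  seg 2: down by d3 = 7 → (7, -7)
  seg 3: left by d6 = -19/4 → (47/4, -7)
  seg 4: left by d4 = 11/4 → (9, -7)
  seg 5: left by d3 = 7 → (2, -7)
  seg 6: up by d1 = 7 → (2, 0)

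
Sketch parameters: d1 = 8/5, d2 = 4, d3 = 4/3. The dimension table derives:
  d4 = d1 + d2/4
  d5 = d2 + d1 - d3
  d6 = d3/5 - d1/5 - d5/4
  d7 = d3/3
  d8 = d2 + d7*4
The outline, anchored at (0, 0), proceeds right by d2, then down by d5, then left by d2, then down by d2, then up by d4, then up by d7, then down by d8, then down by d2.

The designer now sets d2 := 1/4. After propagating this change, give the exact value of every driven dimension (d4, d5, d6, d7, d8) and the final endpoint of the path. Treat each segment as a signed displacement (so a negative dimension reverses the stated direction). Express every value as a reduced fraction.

d4 = 133/80
d5 = 31/60
d6 = -73/400
d7 = 4/9
d8 = 73/36
endpoint = (0, -15/16)

Apply edit: d2 := 1/4
  d4 = d1 + d2/4 = 133/80
  d5 = d2 + d1 - d3 = 31/60
  d6 = d3/5 - d1/5 - d5/4 = -73/400
  d7 = d3/3 = 4/9
  d8 = d2 + d7*4 = 73/36
Walk from origin (0, 0):
  seg 1: right by d2 = 1/4 → (1/4, 0)
  seg 2: down by d5 = 31/60 → (1/4, -31/60)
  seg 3: left by d2 = 1/4 → (0, -31/60)
  seg 4: down by d2 = 1/4 → (0, -23/30)
  seg 5: up by d4 = 133/80 → (0, 43/48)
  seg 6: up by d7 = 4/9 → (0, 193/144)
  seg 7: down by d8 = 73/36 → (0, -11/16)
  seg 8: down by d2 = 1/4 → (0, -15/16)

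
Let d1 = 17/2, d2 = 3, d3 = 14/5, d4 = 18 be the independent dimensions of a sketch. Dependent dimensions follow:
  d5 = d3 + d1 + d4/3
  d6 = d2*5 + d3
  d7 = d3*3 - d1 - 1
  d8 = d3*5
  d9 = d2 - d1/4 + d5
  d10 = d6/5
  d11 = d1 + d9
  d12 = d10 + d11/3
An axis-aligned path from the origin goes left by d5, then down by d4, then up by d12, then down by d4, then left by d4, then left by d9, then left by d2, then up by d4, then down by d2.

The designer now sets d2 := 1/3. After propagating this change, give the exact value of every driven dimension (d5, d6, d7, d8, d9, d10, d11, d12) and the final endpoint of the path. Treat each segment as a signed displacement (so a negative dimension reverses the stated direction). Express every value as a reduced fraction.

Apply edit: d2 := 1/3
  d5 = d3 + d1 + d4/3 = 173/10
  d6 = d2*5 + d3 = 67/15
  d7 = d3*3 - d1 - 1 = -11/10
  d8 = d3*5 = 14
  d9 = d2 - d1/4 + d5 = 1861/120
  d10 = d6/5 = 67/75
  d11 = d1 + d9 = 2881/120
  d12 = d10 + d11/3 = 16013/1800
Walk from origin (0, 0):
  seg 1: left by d5 = 173/10 → (-173/10, 0)
  seg 2: down by d4 = 18 → (-173/10, -18)
  seg 3: up by d12 = 16013/1800 → (-173/10, -16387/1800)
  seg 4: down by d4 = 18 → (-173/10, -48787/1800)
  seg 5: left by d4 = 18 → (-353/10, -48787/1800)
  seg 6: left by d9 = 1861/120 → (-6097/120, -48787/1800)
  seg 7: left by d2 = 1/3 → (-6137/120, -48787/1800)
  seg 8: up by d4 = 18 → (-6137/120, -16387/1800)
  seg 9: down by d2 = 1/3 → (-6137/120, -16987/1800)

d5 = 173/10
d6 = 67/15
d7 = -11/10
d8 = 14
d9 = 1861/120
d10 = 67/75
d11 = 2881/120
d12 = 16013/1800
endpoint = (-6137/120, -16987/1800)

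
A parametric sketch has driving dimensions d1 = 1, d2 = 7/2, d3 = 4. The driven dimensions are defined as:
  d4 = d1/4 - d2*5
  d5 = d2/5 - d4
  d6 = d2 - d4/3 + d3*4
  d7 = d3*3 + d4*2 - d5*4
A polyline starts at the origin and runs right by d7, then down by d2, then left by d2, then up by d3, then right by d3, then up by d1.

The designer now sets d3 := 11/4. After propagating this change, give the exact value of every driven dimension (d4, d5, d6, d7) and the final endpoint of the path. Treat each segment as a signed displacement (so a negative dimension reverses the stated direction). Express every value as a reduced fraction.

Apply edit: d3 := 11/4
  d4 = d1/4 - d2*5 = -69/4
  d5 = d2/5 - d4 = 359/20
  d6 = d2 - d4/3 + d3*4 = 81/4
  d7 = d3*3 + d4*2 - d5*4 = -1961/20
Walk from origin (0, 0):
  seg 1: right by d7 = -1961/20 → (-1961/20, 0)
  seg 2: down by d2 = 7/2 → (-1961/20, -7/2)
  seg 3: left by d2 = 7/2 → (-2031/20, -7/2)
  seg 4: up by d3 = 11/4 → (-2031/20, -3/4)
  seg 5: right by d3 = 11/4 → (-494/5, -3/4)
  seg 6: up by d1 = 1 → (-494/5, 1/4)

d4 = -69/4
d5 = 359/20
d6 = 81/4
d7 = -1961/20
endpoint = (-494/5, 1/4)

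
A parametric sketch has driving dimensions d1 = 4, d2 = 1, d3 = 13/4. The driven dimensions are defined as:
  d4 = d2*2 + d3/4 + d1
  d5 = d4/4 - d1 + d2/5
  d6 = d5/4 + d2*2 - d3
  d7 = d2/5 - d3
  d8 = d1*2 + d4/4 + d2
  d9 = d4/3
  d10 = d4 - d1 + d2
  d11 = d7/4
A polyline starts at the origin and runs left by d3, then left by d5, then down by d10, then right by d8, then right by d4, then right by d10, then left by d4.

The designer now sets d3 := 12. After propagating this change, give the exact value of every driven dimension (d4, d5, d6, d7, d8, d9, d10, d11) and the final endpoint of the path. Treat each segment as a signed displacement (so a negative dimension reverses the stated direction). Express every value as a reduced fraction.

d4 = 9
d5 = -31/20
d6 = -831/80
d7 = -59/5
d8 = 45/4
d9 = 3
d10 = 6
d11 = -59/20
endpoint = (34/5, -6)

Apply edit: d3 := 12
  d4 = d2*2 + d3/4 + d1 = 9
  d5 = d4/4 - d1 + d2/5 = -31/20
  d6 = d5/4 + d2*2 - d3 = -831/80
  d7 = d2/5 - d3 = -59/5
  d8 = d1*2 + d4/4 + d2 = 45/4
  d9 = d4/3 = 3
  d10 = d4 - d1 + d2 = 6
  d11 = d7/4 = -59/20
Walk from origin (0, 0):
  seg 1: left by d3 = 12 → (-12, 0)
  seg 2: left by d5 = -31/20 → (-209/20, 0)
  seg 3: down by d10 = 6 → (-209/20, -6)
  seg 4: right by d8 = 45/4 → (4/5, -6)
  seg 5: right by d4 = 9 → (49/5, -6)
  seg 6: right by d10 = 6 → (79/5, -6)
  seg 7: left by d4 = 9 → (34/5, -6)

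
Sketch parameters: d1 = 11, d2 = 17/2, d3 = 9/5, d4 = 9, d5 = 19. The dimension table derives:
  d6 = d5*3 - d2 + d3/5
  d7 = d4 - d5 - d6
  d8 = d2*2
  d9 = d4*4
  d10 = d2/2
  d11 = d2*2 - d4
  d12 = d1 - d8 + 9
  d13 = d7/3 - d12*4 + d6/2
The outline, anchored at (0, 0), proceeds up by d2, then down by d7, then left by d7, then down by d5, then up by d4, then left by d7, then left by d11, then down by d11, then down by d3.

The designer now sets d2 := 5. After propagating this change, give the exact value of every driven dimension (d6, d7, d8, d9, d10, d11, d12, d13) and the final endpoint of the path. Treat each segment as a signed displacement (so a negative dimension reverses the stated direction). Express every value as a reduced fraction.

Apply edit: d2 := 5
  d6 = d5*3 - d2 + d3/5 = 1309/25
  d7 = d4 - d5 - d6 = -1559/25
  d8 = d2*2 = 10
  d9 = d4*4 = 36
  d10 = d2/2 = 5/2
  d11 = d2*2 - d4 = 1
  d12 = d1 - d8 + 9 = 10
  d13 = d7/3 - d12*4 + d6/2 = -5191/150
Walk from origin (0, 0):
  seg 1: up by d2 = 5 → (0, 5)
  seg 2: down by d7 = -1559/25 → (0, 1684/25)
  seg 3: left by d7 = -1559/25 → (1559/25, 1684/25)
  seg 4: down by d5 = 19 → (1559/25, 1209/25)
  seg 5: up by d4 = 9 → (1559/25, 1434/25)
  seg 6: left by d7 = -1559/25 → (3118/25, 1434/25)
  seg 7: left by d11 = 1 → (3093/25, 1434/25)
  seg 8: down by d11 = 1 → (3093/25, 1409/25)
  seg 9: down by d3 = 9/5 → (3093/25, 1364/25)

d6 = 1309/25
d7 = -1559/25
d8 = 10
d9 = 36
d10 = 5/2
d11 = 1
d12 = 10
d13 = -5191/150
endpoint = (3093/25, 1364/25)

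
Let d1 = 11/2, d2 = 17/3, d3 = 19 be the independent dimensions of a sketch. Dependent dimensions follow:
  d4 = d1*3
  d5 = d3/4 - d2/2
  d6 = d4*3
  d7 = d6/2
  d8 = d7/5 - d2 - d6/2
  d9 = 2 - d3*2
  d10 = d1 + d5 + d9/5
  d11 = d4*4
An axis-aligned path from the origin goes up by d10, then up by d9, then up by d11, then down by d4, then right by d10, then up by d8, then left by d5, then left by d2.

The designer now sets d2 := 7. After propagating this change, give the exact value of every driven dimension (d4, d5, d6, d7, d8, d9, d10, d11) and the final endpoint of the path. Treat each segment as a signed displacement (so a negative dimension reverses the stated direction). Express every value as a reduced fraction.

d4 = 33/2
d5 = 5/4
d6 = 99/2
d7 = 99/4
d8 = -134/5
d9 = -36
d10 = -9/20
d11 = 66
endpoint = (-87/10, -55/4)

Apply edit: d2 := 7
  d4 = d1*3 = 33/2
  d5 = d3/4 - d2/2 = 5/4
  d6 = d4*3 = 99/2
  d7 = d6/2 = 99/4
  d8 = d7/5 - d2 - d6/2 = -134/5
  d9 = 2 - d3*2 = -36
  d10 = d1 + d5 + d9/5 = -9/20
  d11 = d4*4 = 66
Walk from origin (0, 0):
  seg 1: up by d10 = -9/20 → (0, -9/20)
  seg 2: up by d9 = -36 → (0, -729/20)
  seg 3: up by d11 = 66 → (0, 591/20)
  seg 4: down by d4 = 33/2 → (0, 261/20)
  seg 5: right by d10 = -9/20 → (-9/20, 261/20)
  seg 6: up by d8 = -134/5 → (-9/20, -55/4)
  seg 7: left by d5 = 5/4 → (-17/10, -55/4)
  seg 8: left by d2 = 7 → (-87/10, -55/4)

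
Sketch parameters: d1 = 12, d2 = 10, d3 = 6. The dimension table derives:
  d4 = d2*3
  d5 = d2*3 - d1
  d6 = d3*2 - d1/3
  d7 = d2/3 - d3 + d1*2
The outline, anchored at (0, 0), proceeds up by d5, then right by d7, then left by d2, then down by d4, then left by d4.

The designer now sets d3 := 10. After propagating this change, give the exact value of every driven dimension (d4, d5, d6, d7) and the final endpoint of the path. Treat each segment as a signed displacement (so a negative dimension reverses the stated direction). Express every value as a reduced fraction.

Apply edit: d3 := 10
  d4 = d2*3 = 30
  d5 = d2*3 - d1 = 18
  d6 = d3*2 - d1/3 = 16
  d7 = d2/3 - d3 + d1*2 = 52/3
Walk from origin (0, 0):
  seg 1: up by d5 = 18 → (0, 18)
  seg 2: right by d7 = 52/3 → (52/3, 18)
  seg 3: left by d2 = 10 → (22/3, 18)
  seg 4: down by d4 = 30 → (22/3, -12)
  seg 5: left by d4 = 30 → (-68/3, -12)

d4 = 30
d5 = 18
d6 = 16
d7 = 52/3
endpoint = (-68/3, -12)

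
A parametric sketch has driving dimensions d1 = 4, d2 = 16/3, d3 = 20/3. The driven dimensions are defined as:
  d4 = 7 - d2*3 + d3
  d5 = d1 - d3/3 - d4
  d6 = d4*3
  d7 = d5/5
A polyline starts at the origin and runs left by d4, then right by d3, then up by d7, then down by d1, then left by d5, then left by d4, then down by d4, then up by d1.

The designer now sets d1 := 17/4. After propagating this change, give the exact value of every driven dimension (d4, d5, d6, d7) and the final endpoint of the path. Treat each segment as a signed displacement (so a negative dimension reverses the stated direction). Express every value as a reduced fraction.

d4 = -7/3
d5 = 157/36
d6 = -7
d7 = 157/180
endpoint = (251/36, 577/180)

Apply edit: d1 := 17/4
  d4 = 7 - d2*3 + d3 = -7/3
  d5 = d1 - d3/3 - d4 = 157/36
  d6 = d4*3 = -7
  d7 = d5/5 = 157/180
Walk from origin (0, 0):
  seg 1: left by d4 = -7/3 → (7/3, 0)
  seg 2: right by d3 = 20/3 → (9, 0)
  seg 3: up by d7 = 157/180 → (9, 157/180)
  seg 4: down by d1 = 17/4 → (9, -152/45)
  seg 5: left by d5 = 157/36 → (167/36, -152/45)
  seg 6: left by d4 = -7/3 → (251/36, -152/45)
  seg 7: down by d4 = -7/3 → (251/36, -47/45)
  seg 8: up by d1 = 17/4 → (251/36, 577/180)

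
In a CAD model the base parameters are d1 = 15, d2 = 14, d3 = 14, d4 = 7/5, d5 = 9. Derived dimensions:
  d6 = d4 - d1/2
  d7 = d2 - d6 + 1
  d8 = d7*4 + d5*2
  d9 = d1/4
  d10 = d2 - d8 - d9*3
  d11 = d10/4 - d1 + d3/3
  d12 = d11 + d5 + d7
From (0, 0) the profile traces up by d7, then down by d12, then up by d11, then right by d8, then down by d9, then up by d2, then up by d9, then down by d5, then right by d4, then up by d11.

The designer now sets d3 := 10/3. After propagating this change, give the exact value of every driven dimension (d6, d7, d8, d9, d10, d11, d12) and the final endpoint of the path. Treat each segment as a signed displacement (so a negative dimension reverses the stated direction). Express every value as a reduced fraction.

Apply edit: d3 := 10/3
  d6 = d4 - d1/2 = -61/10
  d7 = d2 - d6 + 1 = 211/10
  d8 = d7*4 + d5*2 = 512/5
  d9 = d1/4 = 15/4
  d10 = d2 - d8 - d9*3 = -1993/20
  d11 = d10/4 - d1 + d3/3 = -27937/720
  d12 = d11 + d5 + d7 = -1253/144
Walk from origin (0, 0):
  seg 1: up by d7 = 211/10 → (0, 211/10)
  seg 2: down by d12 = -1253/144 → (0, 21457/720)
  seg 3: up by d11 = -27937/720 → (0, -9)
  seg 4: right by d8 = 512/5 → (512/5, -9)
  seg 5: down by d9 = 15/4 → (512/5, -51/4)
  seg 6: up by d2 = 14 → (512/5, 5/4)
  seg 7: up by d9 = 15/4 → (512/5, 5)
  seg 8: down by d5 = 9 → (512/5, -4)
  seg 9: right by d4 = 7/5 → (519/5, -4)
  seg 10: up by d11 = -27937/720 → (519/5, -30817/720)

d6 = -61/10
d7 = 211/10
d8 = 512/5
d9 = 15/4
d10 = -1993/20
d11 = -27937/720
d12 = -1253/144
endpoint = (519/5, -30817/720)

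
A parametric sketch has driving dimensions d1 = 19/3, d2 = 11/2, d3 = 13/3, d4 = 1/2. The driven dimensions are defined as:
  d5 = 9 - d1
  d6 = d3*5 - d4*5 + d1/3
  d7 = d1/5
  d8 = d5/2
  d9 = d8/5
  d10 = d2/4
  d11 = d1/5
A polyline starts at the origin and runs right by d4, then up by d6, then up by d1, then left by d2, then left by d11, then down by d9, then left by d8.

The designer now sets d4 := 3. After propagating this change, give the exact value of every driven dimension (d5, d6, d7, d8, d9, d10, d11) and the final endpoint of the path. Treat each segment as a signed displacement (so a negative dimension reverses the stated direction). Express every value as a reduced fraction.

d5 = 8/3
d6 = 79/9
d7 = 19/15
d8 = 4/3
d9 = 4/15
d10 = 11/8
d11 = 19/15
endpoint = (-51/10, 668/45)

Apply edit: d4 := 3
  d5 = 9 - d1 = 8/3
  d6 = d3*5 - d4*5 + d1/3 = 79/9
  d7 = d1/5 = 19/15
  d8 = d5/2 = 4/3
  d9 = d8/5 = 4/15
  d10 = d2/4 = 11/8
  d11 = d1/5 = 19/15
Walk from origin (0, 0):
  seg 1: right by d4 = 3 → (3, 0)
  seg 2: up by d6 = 79/9 → (3, 79/9)
  seg 3: up by d1 = 19/3 → (3, 136/9)
  seg 4: left by d2 = 11/2 → (-5/2, 136/9)
  seg 5: left by d11 = 19/15 → (-113/30, 136/9)
  seg 6: down by d9 = 4/15 → (-113/30, 668/45)
  seg 7: left by d8 = 4/3 → (-51/10, 668/45)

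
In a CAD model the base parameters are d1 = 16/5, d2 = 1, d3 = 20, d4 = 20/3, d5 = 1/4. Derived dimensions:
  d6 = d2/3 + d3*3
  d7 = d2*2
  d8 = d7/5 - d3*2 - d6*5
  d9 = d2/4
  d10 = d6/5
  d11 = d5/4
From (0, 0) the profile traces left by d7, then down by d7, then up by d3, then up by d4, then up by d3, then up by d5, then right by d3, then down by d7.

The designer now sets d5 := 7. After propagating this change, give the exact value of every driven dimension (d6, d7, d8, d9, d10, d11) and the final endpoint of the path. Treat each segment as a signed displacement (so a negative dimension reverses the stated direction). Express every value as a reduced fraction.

d6 = 181/3
d7 = 2
d8 = -5119/15
d9 = 1/4
d10 = 181/15
d11 = 7/4
endpoint = (18, 149/3)

Apply edit: d5 := 7
  d6 = d2/3 + d3*3 = 181/3
  d7 = d2*2 = 2
  d8 = d7/5 - d3*2 - d6*5 = -5119/15
  d9 = d2/4 = 1/4
  d10 = d6/5 = 181/15
  d11 = d5/4 = 7/4
Walk from origin (0, 0):
  seg 1: left by d7 = 2 → (-2, 0)
  seg 2: down by d7 = 2 → (-2, -2)
  seg 3: up by d3 = 20 → (-2, 18)
  seg 4: up by d4 = 20/3 → (-2, 74/3)
  seg 5: up by d3 = 20 → (-2, 134/3)
  seg 6: up by d5 = 7 → (-2, 155/3)
  seg 7: right by d3 = 20 → (18, 155/3)
  seg 8: down by d7 = 2 → (18, 149/3)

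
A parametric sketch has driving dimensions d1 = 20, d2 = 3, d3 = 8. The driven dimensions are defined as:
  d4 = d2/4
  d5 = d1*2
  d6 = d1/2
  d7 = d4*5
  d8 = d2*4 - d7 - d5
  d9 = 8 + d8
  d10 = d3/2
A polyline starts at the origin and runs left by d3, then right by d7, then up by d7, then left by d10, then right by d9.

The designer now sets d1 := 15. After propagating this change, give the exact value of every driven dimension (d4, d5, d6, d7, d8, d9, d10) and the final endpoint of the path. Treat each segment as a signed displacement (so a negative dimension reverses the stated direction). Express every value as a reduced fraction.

Apply edit: d1 := 15
  d4 = d2/4 = 3/4
  d5 = d1*2 = 30
  d6 = d1/2 = 15/2
  d7 = d4*5 = 15/4
  d8 = d2*4 - d7 - d5 = -87/4
  d9 = 8 + d8 = -55/4
  d10 = d3/2 = 4
Walk from origin (0, 0):
  seg 1: left by d3 = 8 → (-8, 0)
  seg 2: right by d7 = 15/4 → (-17/4, 0)
  seg 3: up by d7 = 15/4 → (-17/4, 15/4)
  seg 4: left by d10 = 4 → (-33/4, 15/4)
  seg 5: right by d9 = -55/4 → (-22, 15/4)

d4 = 3/4
d5 = 30
d6 = 15/2
d7 = 15/4
d8 = -87/4
d9 = -55/4
d10 = 4
endpoint = (-22, 15/4)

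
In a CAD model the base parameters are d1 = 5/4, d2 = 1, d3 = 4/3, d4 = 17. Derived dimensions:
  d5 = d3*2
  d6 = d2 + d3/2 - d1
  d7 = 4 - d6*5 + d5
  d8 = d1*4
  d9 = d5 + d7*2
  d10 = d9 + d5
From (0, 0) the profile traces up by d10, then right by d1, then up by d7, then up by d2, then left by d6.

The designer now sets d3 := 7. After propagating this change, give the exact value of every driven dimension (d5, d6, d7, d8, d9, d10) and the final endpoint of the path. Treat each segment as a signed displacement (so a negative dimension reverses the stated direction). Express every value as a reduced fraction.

Apply edit: d3 := 7
  d5 = d3*2 = 14
  d6 = d2 + d3/2 - d1 = 13/4
  d7 = 4 - d6*5 + d5 = 7/4
  d8 = d1*4 = 5
  d9 = d5 + d7*2 = 35/2
  d10 = d9 + d5 = 63/2
Walk from origin (0, 0):
  seg 1: up by d10 = 63/2 → (0, 63/2)
  seg 2: right by d1 = 5/4 → (5/4, 63/2)
  seg 3: up by d7 = 7/4 → (5/4, 133/4)
  seg 4: up by d2 = 1 → (5/4, 137/4)
  seg 5: left by d6 = 13/4 → (-2, 137/4)

d5 = 14
d6 = 13/4
d7 = 7/4
d8 = 5
d9 = 35/2
d10 = 63/2
endpoint = (-2, 137/4)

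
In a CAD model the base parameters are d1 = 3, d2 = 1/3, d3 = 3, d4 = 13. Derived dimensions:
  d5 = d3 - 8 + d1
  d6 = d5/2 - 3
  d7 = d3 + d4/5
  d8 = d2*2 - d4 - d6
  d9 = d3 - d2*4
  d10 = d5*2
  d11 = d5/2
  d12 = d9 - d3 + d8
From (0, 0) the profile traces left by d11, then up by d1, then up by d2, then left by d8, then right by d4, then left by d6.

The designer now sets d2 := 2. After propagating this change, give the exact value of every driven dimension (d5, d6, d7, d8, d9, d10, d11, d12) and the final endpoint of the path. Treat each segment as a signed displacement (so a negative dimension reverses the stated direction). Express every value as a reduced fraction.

Apply edit: d2 := 2
  d5 = d3 - 8 + d1 = -2
  d6 = d5/2 - 3 = -4
  d7 = d3 + d4/5 = 28/5
  d8 = d2*2 - d4 - d6 = -5
  d9 = d3 - d2*4 = -5
  d10 = d5*2 = -4
  d11 = d5/2 = -1
  d12 = d9 - d3 + d8 = -13
Walk from origin (0, 0):
  seg 1: left by d11 = -1 → (1, 0)
  seg 2: up by d1 = 3 → (1, 3)
  seg 3: up by d2 = 2 → (1, 5)
  seg 4: left by d8 = -5 → (6, 5)
  seg 5: right by d4 = 13 → (19, 5)
  seg 6: left by d6 = -4 → (23, 5)

d5 = -2
d6 = -4
d7 = 28/5
d8 = -5
d9 = -5
d10 = -4
d11 = -1
d12 = -13
endpoint = (23, 5)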